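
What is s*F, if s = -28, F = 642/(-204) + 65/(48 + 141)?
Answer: 36026/459 ≈ 78.488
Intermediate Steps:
F = -18013/6426 (F = 642*(-1/204) + 65/189 = -107/34 + 65*(1/189) = -107/34 + 65/189 = -18013/6426 ≈ -2.8031)
s*F = -28*(-18013/6426) = 36026/459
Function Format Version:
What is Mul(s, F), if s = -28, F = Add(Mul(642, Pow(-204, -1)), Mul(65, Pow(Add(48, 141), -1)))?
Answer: Rational(36026, 459) ≈ 78.488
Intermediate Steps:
F = Rational(-18013, 6426) (F = Add(Mul(642, Rational(-1, 204)), Mul(65, Pow(189, -1))) = Add(Rational(-107, 34), Mul(65, Rational(1, 189))) = Add(Rational(-107, 34), Rational(65, 189)) = Rational(-18013, 6426) ≈ -2.8031)
Mul(s, F) = Mul(-28, Rational(-18013, 6426)) = Rational(36026, 459)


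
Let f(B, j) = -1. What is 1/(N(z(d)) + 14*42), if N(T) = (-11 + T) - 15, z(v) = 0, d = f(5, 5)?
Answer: 1/562 ≈ 0.0017794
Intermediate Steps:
d = -1
N(T) = -26 + T
1/(N(z(d)) + 14*42) = 1/((-26 + 0) + 14*42) = 1/(-26 + 588) = 1/562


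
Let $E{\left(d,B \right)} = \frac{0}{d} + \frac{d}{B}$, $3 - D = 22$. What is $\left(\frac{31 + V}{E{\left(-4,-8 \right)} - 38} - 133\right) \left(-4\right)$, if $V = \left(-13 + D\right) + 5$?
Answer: $\frac{39932}{75} \approx 532.43$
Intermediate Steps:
$D = -19$ ($D = 3 - 22 = -19$)
$E{\left(d,B \right)} = \frac{d}{B}$ ($E{\left(d,B \right)} = 0 + \frac{d}{B} = \frac{d}{B}$)
$V = -27$ ($V = \left(-13 - 19\right) + 5 = -32 + 5 = -27$)
$\left(\frac{31 + V}{E{\left(-4,-8 \right)} - 38} - 133\right) \left(-4\right) = \left(\frac{31 - 27}{- \frac{4}{-8} - 38} - 133\right) \left(-4\right) = \left(\frac{4}{\left(-4\right) \left(- \frac{1}{8}\right) - 38} - 133\right) \left(-4\right) = \left(\frac{4}{\frac{1}{2} - 38} - 133\right) \left(-4\right) = \left(\frac{4}{- \frac{75}{2}} - 133\right) \left(-4\right) = \left(4 \left(- \frac{2}{75}\right) - 133\right) \left(-4\right) = \left(- \frac{8}{75} - 133\right) \left(-4\right) = \left(- \frac{9983}{75}\right) \left(-4\right) = \frac{39932}{75}$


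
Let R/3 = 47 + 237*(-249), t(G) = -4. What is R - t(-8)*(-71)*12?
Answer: -180306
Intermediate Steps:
R = -176898 (R = 3*(47 + 237*(-249)) = 3*(47 - 59013) = 3*(-58966) = -176898)
R - t(-8)*(-71)*12 = -176898 - (-4*(-71))*12 = -176898 - 284*12 = -176898 - 1*3408 = -176898 - 3408 = -180306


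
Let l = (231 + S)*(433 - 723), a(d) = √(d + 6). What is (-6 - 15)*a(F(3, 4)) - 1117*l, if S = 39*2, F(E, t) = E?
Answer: 100094307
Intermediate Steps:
a(d) = √(6 + d)
S = 78
l = -89610 (l = (231 + 78)*(433 - 723) = 309*(-290) = -89610)
(-6 - 15)*a(F(3, 4)) - 1117*l = (-6 - 15)*√(6 + 3) - 1117*(-89610) = -21*√9 + 100094370 = -21*3 + 100094370 = -63 + 100094370 = 100094307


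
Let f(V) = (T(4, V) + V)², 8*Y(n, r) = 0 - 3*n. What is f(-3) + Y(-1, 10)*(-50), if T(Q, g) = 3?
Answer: -75/4 ≈ -18.750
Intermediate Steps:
Y(n, r) = -3*n/8 (Y(n, r) = (0 - 3*n)/8 = (-3*n)/8 = -3*n/8)
f(V) = (3 + V)²
f(-3) + Y(-1, 10)*(-50) = (3 - 3)² - 3/8*(-1)*(-50) = 0² + (3/8)*(-50) = 0 - 75/4 = -75/4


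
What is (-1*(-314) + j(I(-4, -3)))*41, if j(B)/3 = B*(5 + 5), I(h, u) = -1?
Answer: 11644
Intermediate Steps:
j(B) = 30*B (j(B) = 3*(B*(5 + 5)) = 3*(B*10) = 3*(10*B) = 30*B)
(-1*(-314) + j(I(-4, -3)))*41 = (-1*(-314) + 30*(-1))*41 = (314 - 30)*41 = 284*41 = 11644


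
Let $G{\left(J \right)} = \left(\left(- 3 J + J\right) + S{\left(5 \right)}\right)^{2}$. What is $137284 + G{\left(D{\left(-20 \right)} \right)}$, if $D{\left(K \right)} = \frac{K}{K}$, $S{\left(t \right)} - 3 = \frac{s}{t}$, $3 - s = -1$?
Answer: $\frac{3432181}{25} \approx 1.3729 \cdot 10^{5}$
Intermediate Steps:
$s = 4$ ($s = 3 - -1 = 3 + 1 = 4$)
$S{\left(t \right)} = 3 + \frac{4}{t}$
$D{\left(K \right)} = 1$
$G{\left(J \right)} = \left(\frac{19}{5} - 2 J\right)^{2}$ ($G{\left(J \right)} = \left(\left(- 3 J + J\right) + \left(3 + \frac{4}{5}\right)\right)^{2} = \left(- 2 J + \left(3 + 4 \cdot \frac{1}{5}\right)\right)^{2} = \left(- 2 J + \left(3 + \frac{4}{5}\right)\right)^{2} = \left(- 2 J + \frac{19}{5}\right)^{2} = \left(\frac{19}{5} - 2 J\right)^{2}$)
$137284 + G{\left(D{\left(-20 \right)} \right)} = 137284 + \frac{\left(-19 + 10 \cdot 1\right)^{2}}{25} = 137284 + \frac{\left(-19 + 10\right)^{2}}{25} = 137284 + \frac{\left(-9\right)^{2}}{25} = 137284 + \frac{1}{25} \cdot 81 = 137284 + \frac{81}{25} = \frac{3432181}{25}$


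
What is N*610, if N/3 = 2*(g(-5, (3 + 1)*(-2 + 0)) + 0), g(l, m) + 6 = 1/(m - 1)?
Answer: -67100/3 ≈ -22367.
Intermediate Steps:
g(l, m) = -6 + 1/(-1 + m) (g(l, m) = -6 + 1/(m - 1) = -6 + 1/(-1 + m))
N = -110/3 (N = 3*(2*((7 - 6*(3 + 1)*(-2 + 0))/(-1 + (3 + 1)*(-2 + 0)) + 0)) = 3*(2*((7 - 24*(-2))/(-1 + 4*(-2)) + 0)) = 3*(2*((7 - 6*(-8))/(-1 - 8) + 0)) = 3*(2*((7 + 48)/(-9) + 0)) = 3*(2*(-1/9*55 + 0)) = 3*(2*(-55/9 + 0)) = 3*(2*(-55/9)) = 3*(-110/9) = -110/3 ≈ -36.667)
N*610 = -110/3*610 = -67100/3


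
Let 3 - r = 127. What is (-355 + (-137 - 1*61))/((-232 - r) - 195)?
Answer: 553/303 ≈ 1.8251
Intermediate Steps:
r = -124 (r = 3 - 1*127 = 3 - 127 = -124)
(-355 + (-137 - 1*61))/((-232 - r) - 195) = (-355 + (-137 - 1*61))/((-232 - 1*(-124)) - 195) = (-355 + (-137 - 61))/((-232 + 124) - 195) = (-355 - 198)/(-108 - 195) = -553/(-303) = -1/303*(-553) = 553/303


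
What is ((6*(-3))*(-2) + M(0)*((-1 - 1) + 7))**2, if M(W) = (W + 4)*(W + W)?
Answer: 1296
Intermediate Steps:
M(W) = 2*W*(4 + W) (M(W) = (4 + W)*(2*W) = 2*W*(4 + W))
((6*(-3))*(-2) + M(0)*((-1 - 1) + 7))**2 = ((6*(-3))*(-2) + (2*0*(4 + 0))*((-1 - 1) + 7))**2 = (-18*(-2) + (2*0*4)*(-2 + 7))**2 = (36 + 0*5)**2 = (36 + 0)**2 = 36**2 = 1296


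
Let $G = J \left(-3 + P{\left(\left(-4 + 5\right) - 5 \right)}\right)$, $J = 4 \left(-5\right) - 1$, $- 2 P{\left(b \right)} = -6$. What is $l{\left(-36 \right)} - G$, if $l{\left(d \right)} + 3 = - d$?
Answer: $33$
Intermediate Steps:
$P{\left(b \right)} = 3$ ($P{\left(b \right)} = \left(- \frac{1}{2}\right) \left(-6\right) = 3$)
$J = -21$ ($J = -20 - 1 = -21$)
$l{\left(d \right)} = -3 - d$
$G = 0$ ($G = - 21 \left(-3 + 3\right) = \left(-21\right) 0 = 0$)
$l{\left(-36 \right)} - G = \left(-3 - -36\right) - 0 = \left(-3 + 36\right) + 0 = 33 + 0 = 33$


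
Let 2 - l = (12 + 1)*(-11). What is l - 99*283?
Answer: -27872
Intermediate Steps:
l = 145 (l = 2 - (12 + 1)*(-11) = 2 - 13*(-11) = 2 - 1*(-143) = 2 + 143 = 145)
l - 99*283 = 145 - 99*283 = 145 - 28017 = -27872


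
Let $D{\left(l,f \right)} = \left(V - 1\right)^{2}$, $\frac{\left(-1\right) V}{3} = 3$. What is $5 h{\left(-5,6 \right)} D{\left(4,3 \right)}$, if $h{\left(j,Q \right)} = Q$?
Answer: $3000$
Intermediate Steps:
$V = -9$ ($V = \left(-3\right) 3 = -9$)
$D{\left(l,f \right)} = 100$ ($D{\left(l,f \right)} = \left(-9 - 1\right)^{2} = \left(-10\right)^{2} = 100$)
$5 h{\left(-5,6 \right)} D{\left(4,3 \right)} = 5 \cdot 6 \cdot 100 = 30 \cdot 100 = 3000$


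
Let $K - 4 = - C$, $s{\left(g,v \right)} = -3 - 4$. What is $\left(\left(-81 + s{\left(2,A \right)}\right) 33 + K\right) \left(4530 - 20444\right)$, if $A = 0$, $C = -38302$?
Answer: $-563387428$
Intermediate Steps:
$s{\left(g,v \right)} = -7$
$K = 38306$ ($K = 4 - -38302 = 4 + 38302 = 38306$)
$\left(\left(-81 + s{\left(2,A \right)}\right) 33 + K\right) \left(4530 - 20444\right) = \left(\left(-81 - 7\right) 33 + 38306\right) \left(4530 - 20444\right) = \left(\left(-88\right) 33 + 38306\right) \left(-15914\right) = \left(-2904 + 38306\right) \left(-15914\right) = 35402 \left(-15914\right) = -563387428$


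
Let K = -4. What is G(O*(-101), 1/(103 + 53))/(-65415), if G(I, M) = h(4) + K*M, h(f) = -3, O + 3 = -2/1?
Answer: 118/2551185 ≈ 4.6253e-5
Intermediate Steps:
O = -5 (O = -3 - 2/1 = -3 - 2*1 = -3 - 2 = -5)
G(I, M) = -3 - 4*M
G(O*(-101), 1/(103 + 53))/(-65415) = (-3 - 4/(103 + 53))/(-65415) = (-3 - 4/156)*(-1/65415) = (-3 - 4*1/156)*(-1/65415) = (-3 - 1/39)*(-1/65415) = -118/39*(-1/65415) = 118/2551185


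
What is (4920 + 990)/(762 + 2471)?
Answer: 5910/3233 ≈ 1.8280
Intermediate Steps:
(4920 + 990)/(762 + 2471) = 5910/3233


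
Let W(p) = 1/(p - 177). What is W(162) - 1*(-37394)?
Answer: 560909/15 ≈ 37394.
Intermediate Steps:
W(p) = 1/(-177 + p)
W(162) - 1*(-37394) = 1/(-177 + 162) - 1*(-37394) = 1/(-15) + 37394 = -1/15 + 37394 = 560909/15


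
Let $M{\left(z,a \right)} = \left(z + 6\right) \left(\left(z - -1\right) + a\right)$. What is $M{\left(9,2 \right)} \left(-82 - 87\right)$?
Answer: $-30420$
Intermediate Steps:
$M{\left(z,a \right)} = \left(6 + z\right) \left(1 + a + z\right)$ ($M{\left(z,a \right)} = \left(6 + z\right) \left(\left(z + 1\right) + a\right) = \left(6 + z\right) \left(\left(1 + z\right) + a\right) = \left(6 + z\right) \left(1 + a + z\right)$)
$M{\left(9,2 \right)} \left(-82 - 87\right) = \left(6 + 9^{2} + 6 \cdot 2 + 7 \cdot 9 + 2 \cdot 9\right) \left(-82 - 87\right) = \left(6 + 81 + 12 + 63 + 18\right) \left(-169\right) = 180 \left(-169\right) = -30420$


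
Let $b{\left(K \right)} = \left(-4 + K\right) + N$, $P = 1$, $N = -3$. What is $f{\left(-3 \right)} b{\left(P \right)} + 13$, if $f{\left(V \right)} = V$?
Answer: $31$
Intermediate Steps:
$b{\left(K \right)} = -7 + K$ ($b{\left(K \right)} = \left(-4 + K\right) - 3 = -7 + K$)
$f{\left(-3 \right)} b{\left(P \right)} + 13 = - 3 \left(-7 + 1\right) + 13 = \left(-3\right) \left(-6\right) + 13 = 18 + 13 = 31$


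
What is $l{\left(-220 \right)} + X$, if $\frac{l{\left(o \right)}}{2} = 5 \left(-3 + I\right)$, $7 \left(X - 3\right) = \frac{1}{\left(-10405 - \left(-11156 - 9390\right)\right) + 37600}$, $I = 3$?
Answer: $\frac{1002562}{334187} \approx 3.0$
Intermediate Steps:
$X = \frac{1002562}{334187}$ ($X = 3 + \frac{1}{7 \left(\left(-10405 - \left(-11156 - 9390\right)\right) + 37600\right)} = 3 + \frac{1}{7 \left(\left(-10405 - -20546\right) + 37600\right)} = 3 + \frac{1}{7 \left(\left(-10405 + 20546\right) + 37600\right)} = 3 + \frac{1}{7 \left(10141 + 37600\right)} = 3 + \frac{1}{7 \cdot 47741} = 3 + \frac{1}{7} \cdot \frac{1}{47741} = 3 + \frac{1}{334187} = \frac{1002562}{334187} \approx 3.0$)
$l{\left(o \right)} = 0$ ($l{\left(o \right)} = 2 \cdot 5 \left(-3 + 3\right) = 2 \cdot 5 \cdot 0 = 2 \cdot 0 = 0$)
$l{\left(-220 \right)} + X = 0 + \frac{1002562}{334187} = \frac{1002562}{334187}$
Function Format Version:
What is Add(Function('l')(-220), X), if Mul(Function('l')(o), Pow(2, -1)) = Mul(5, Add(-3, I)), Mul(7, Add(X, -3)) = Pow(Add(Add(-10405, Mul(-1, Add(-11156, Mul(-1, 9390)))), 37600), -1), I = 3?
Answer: Rational(1002562, 334187) ≈ 3.0000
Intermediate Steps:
X = Rational(1002562, 334187) (X = Add(3, Mul(Rational(1, 7), Pow(Add(Add(-10405, Mul(-1, Add(-11156, Mul(-1, 9390)))), 37600), -1))) = Add(3, Mul(Rational(1, 7), Pow(Add(Add(-10405, Mul(-1, Add(-11156, -9390))), 37600), -1))) = Add(3, Mul(Rational(1, 7), Pow(Add(Add(-10405, Mul(-1, -20546)), 37600), -1))) = Add(3, Mul(Rational(1, 7), Pow(Add(Add(-10405, 20546), 37600), -1))) = Add(3, Mul(Rational(1, 7), Pow(Add(10141, 37600), -1))) = Add(3, Mul(Rational(1, 7), Pow(47741, -1))) = Add(3, Mul(Rational(1, 7), Rational(1, 47741))) = Add(3, Rational(1, 334187)) = Rational(1002562, 334187) ≈ 3.0000)
Function('l')(o) = 0 (Function('l')(o) = Mul(2, Mul(5, Add(-3, 3))) = Mul(2, Mul(5, 0)) = Mul(2, 0) = 0)
Add(Function('l')(-220), X) = Add(0, Rational(1002562, 334187)) = Rational(1002562, 334187)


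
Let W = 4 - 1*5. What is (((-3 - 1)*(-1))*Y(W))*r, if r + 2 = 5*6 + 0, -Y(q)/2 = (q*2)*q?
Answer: -448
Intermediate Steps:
W = -1 (W = 4 - 5 = -1)
Y(q) = -4*q**2 (Y(q) = -2*q*2*q = -2*2*q*q = -4*q**2)
r = 28 (r = -2 + (5*6 + 0) = -2 + (30 + 0) = -2 + 30 = 28)
(((-3 - 1)*(-1))*Y(W))*r = (((-3 - 1)*(-1))*(-4*(-1)**2))*28 = ((-4*(-1))*(-4*1))*28 = (4*(-4))*28 = -16*28 = -448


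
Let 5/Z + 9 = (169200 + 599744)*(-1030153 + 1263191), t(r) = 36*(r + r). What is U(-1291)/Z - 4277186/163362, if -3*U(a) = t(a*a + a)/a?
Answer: 90630306900068886383/81681 ≈ 1.1096e+15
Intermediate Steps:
t(r) = 72*r (t(r) = 36*(2*r) = 72*r)
U(a) = -(72*a + 72*a²)/(3*a) (U(a) = -72*(a*a + a)/(3*a) = -72*(a² + a)/(3*a) = -72*(a + a²)/(3*a) = -(72*a + 72*a²)/(3*a))
Z = 5/179193171863 (Z = 5/(-9 + (169200 + 599744)*(-1030153 + 1263191)) = 5/(-9 + 768944*233038) = 5/(-9 + 179193171872) = 5/179193171863 ≈ 2.7903e-11)
U(-1291)/Z - 4277186/163362 = (-24 - 24*(-1291))/(5/179193171863) - 4277186/163362 = (-24 + 30984)*(179193171863/5) - 4277186*1/163362 = 30960*(179193171863/5) - 2138593/81681 = 1109564120175696 - 2138593/81681 = 90630306900068886383/81681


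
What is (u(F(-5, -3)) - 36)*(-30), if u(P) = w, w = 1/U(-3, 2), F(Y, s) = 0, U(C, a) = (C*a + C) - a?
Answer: 11910/11 ≈ 1082.7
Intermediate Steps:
U(C, a) = C - a + C*a (U(C, a) = (C + C*a) - a = C - a + C*a)
w = -1/11 (w = 1/(-3 - 1*2 - 3*2) = 1/(-3 - 2 - 6) = 1/(-11) = 1*(-1/11) = -1/11 ≈ -0.090909)
u(P) = -1/11
(u(F(-5, -3)) - 36)*(-30) = (-1/11 - 36)*(-30) = -397/11*(-30) = 11910/11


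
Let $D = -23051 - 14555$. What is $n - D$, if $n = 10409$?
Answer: $48015$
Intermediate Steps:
$D = -37606$
$n - D = 10409 - -37606 = 10409 + 37606 = 48015$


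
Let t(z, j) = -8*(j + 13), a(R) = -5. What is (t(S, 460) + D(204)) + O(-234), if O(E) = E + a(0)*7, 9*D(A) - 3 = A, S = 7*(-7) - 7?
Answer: -4030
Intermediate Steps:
S = -56 (S = -49 - 7 = -56)
t(z, j) = -104 - 8*j (t(z, j) = -8*(13 + j) = -104 - 8*j)
D(A) = ⅓ + A/9
O(E) = -35 + E (O(E) = E - 5*7 = E - 35 = -35 + E)
(t(S, 460) + D(204)) + O(-234) = ((-104 - 8*460) + (⅓ + (⅑)*204)) + (-35 - 234) = ((-104 - 3680) + (⅓ + 68/3)) - 269 = (-3784 + 23) - 269 = -3761 - 269 = -4030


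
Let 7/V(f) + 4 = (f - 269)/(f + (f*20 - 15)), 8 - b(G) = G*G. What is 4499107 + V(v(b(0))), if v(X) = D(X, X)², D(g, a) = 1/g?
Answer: 193461622/43 ≈ 4.4991e+6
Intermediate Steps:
b(G) = 8 - G² (b(G) = 8 - G*G = 8 - G²)
v(X) = X⁻² (v(X) = (1/X)² = X⁻²)
V(f) = 7/(-4 + (-269 + f)/(-15 + 21*f)) (V(f) = 7/(-4 + (f - 269)/(f + (f*20 - 15))) = 7/(-4 + (-269 + f)/(f + (20*f - 15))) = 7/(-4 + (-269 + f)/(f + (-15 + 20*f))) = 7/(-4 + (-269 + f)/(-15 + 21*f)))
4499107 + V(v(b(0))) = 4499107 + 21*(5 - 7/(8 - 1*0²)²)/(209 + 83/(8 - 1*0²)²) = 4499107 + 21*(5 - 7/(8 - 1*0)²)/(209 + 83/(8 - 1*0)²) = 4499107 + 21*(5 - 7/(8 + 0)²)/(209 + 83/(8 + 0)²) = 4499107 + 21*(5 - 7/8²)/(209 + 83/8²) = 4499107 + 21*(5 - 7*1/64)/(209 + 83*(1/64)) = 4499107 + 21*(5 - 7/64)/(209 + 83/64) = 4499107 + 21*(313/64)/(13459/64) = 4499107 + 21*(64/13459)*(313/64) = 4499107 + 21/43 = 193461622/43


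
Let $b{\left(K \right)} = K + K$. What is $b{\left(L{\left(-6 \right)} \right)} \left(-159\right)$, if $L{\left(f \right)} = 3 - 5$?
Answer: $636$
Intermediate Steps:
$L{\left(f \right)} = -2$ ($L{\left(f \right)} = 3 - 5 = -2$)
$b{\left(K \right)} = 2 K$
$b{\left(L{\left(-6 \right)} \right)} \left(-159\right) = 2 \left(-2\right) \left(-159\right) = \left(-4\right) \left(-159\right) = 636$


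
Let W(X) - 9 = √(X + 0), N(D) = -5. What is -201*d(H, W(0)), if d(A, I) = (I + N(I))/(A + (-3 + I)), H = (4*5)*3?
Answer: -134/11 ≈ -12.182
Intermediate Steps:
H = 60 (H = 20*3 = 60)
W(X) = 9 + √X (W(X) = 9 + √(X + 0) = 9 + √X)
d(A, I) = (-5 + I)/(-3 + A + I) (d(A, I) = (I - 5)/(A + (-3 + I)) = (-5 + I)/(-3 + A + I))
-201*d(H, W(0)) = -201*(-5 + (9 + √0))/(-3 + 60 + (9 + √0)) = -201*(-5 + (9 + 0))/(-3 + 60 + (9 + 0)) = -201*(-5 + 9)/(-3 + 60 + 9) = -201*4/66 = -67*4/22 = -201*2/33 = -134/11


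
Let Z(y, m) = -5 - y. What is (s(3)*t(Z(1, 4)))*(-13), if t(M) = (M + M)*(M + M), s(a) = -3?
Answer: 5616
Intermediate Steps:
t(M) = 4*M**2 (t(M) = (2*M)*(2*M) = 4*M**2)
(s(3)*t(Z(1, 4)))*(-13) = -12*(-5 - 1*1)**2*(-13) = -12*(-5 - 1)**2*(-13) = -12*(-6)**2*(-13) = -12*36*(-13) = -3*144*(-13) = -432*(-13) = 5616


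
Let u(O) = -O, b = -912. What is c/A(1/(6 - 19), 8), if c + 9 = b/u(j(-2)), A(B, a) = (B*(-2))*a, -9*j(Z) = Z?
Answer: 53235/16 ≈ 3327.2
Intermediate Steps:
j(Z) = -Z/9
A(B, a) = -2*B*a (A(B, a) = (-2*B)*a = -2*B*a)
c = 4095 (c = -9 - 912/((-(-1)*(-2)/9)) = -9 - 912/((-1*2/9)) = -9 - 912/(-2/9) = -9 - 912*(-9/2) = -9 + 4104 = 4095)
c/A(1/(6 - 19), 8) = 4095/((-2*8/(6 - 19))) = 4095/((-2*8/(-13))) = 4095/((-2*(-1/13)*8)) = 4095/(16/13) = 4095*(13/16) = 53235/16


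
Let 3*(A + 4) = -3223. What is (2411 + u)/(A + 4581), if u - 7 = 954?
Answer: 2529/2627 ≈ 0.96270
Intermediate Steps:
u = 961 (u = 7 + 954 = 961)
A = -3235/3 (A = -4 + (1/3)*(-3223) = -4 - 3223/3 = -3235/3 ≈ -1078.3)
(2411 + u)/(A + 4581) = (2411 + 961)/(-3235/3 + 4581) = 3372/(10508/3) = 3372*(3/10508) = 2529/2627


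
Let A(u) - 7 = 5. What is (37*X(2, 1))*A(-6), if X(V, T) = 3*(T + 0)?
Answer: 1332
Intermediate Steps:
X(V, T) = 3*T
A(u) = 12 (A(u) = 7 + 5 = 12)
(37*X(2, 1))*A(-6) = (37*(3*1))*12 = (37*3)*12 = 111*12 = 1332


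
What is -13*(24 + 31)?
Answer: -715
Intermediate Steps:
-13*(24 + 31) = -13*55 = -715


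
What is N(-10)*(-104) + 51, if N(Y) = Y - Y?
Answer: 51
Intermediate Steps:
N(Y) = 0
N(-10)*(-104) + 51 = 0*(-104) + 51 = 0 + 51 = 51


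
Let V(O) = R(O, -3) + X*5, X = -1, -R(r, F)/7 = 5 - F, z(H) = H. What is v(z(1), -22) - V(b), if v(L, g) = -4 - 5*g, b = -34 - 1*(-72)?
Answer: 167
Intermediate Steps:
R(r, F) = -35 + 7*F (R(r, F) = -7*(5 - F) = -35 + 7*F)
b = 38 (b = -34 + 72 = 38)
V(O) = -61 (V(O) = (-35 + 7*(-3)) - 1*5 = (-35 - 21) - 5 = -56 - 5 = -61)
v(z(1), -22) - V(b) = (-4 - 5*(-22)) - 1*(-61) = (-4 + 110) + 61 = 106 + 61 = 167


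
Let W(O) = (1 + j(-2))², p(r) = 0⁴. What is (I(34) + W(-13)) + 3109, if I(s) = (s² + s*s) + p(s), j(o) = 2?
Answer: 5430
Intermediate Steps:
p(r) = 0
I(s) = 2*s² (I(s) = (s² + s*s) + 0 = (s² + s²) + 0 = 2*s² + 0 = 2*s²)
W(O) = 9 (W(O) = (1 + 2)² = 3² = 9)
(I(34) + W(-13)) + 3109 = (2*34² + 9) + 3109 = (2*1156 + 9) + 3109 = (2312 + 9) + 3109 = 2321 + 3109 = 5430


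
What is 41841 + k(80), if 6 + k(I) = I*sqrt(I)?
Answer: 41835 + 320*sqrt(5) ≈ 42551.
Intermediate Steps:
k(I) = -6 + I**(3/2) (k(I) = -6 + I*sqrt(I) = -6 + I**(3/2))
41841 + k(80) = 41841 + (-6 + 80**(3/2)) = 41841 + (-6 + 320*sqrt(5)) = 41835 + 320*sqrt(5)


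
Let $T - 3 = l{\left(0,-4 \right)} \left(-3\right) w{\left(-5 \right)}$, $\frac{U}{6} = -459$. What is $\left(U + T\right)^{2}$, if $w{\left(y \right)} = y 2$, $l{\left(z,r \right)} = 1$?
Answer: $7403841$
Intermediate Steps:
$U = -2754$ ($U = 6 \left(-459\right) = -2754$)
$w{\left(y \right)} = 2 y$
$T = 33$ ($T = 3 + 1 \left(-3\right) 2 \left(-5\right) = 3 - -30 = 3 + 30 = 33$)
$\left(U + T\right)^{2} = \left(-2754 + 33\right)^{2} = \left(-2721\right)^{2} = 7403841$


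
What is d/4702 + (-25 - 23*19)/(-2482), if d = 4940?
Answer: 3608351/2917591 ≈ 1.2368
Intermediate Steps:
d/4702 + (-25 - 23*19)/(-2482) = 4940/4702 + (-25 - 23*19)/(-2482) = 4940*(1/4702) + (-25 - 437)*(-1/2482) = 2470/2351 - 462*(-1/2482) = 2470/2351 + 231/1241 = 3608351/2917591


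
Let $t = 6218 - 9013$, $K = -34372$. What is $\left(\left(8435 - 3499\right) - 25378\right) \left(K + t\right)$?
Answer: $759767814$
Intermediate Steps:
$t = -2795$ ($t = 6218 - 9013 = -2795$)
$\left(\left(8435 - 3499\right) - 25378\right) \left(K + t\right) = \left(\left(8435 - 3499\right) - 25378\right) \left(-34372 - 2795\right) = \left(4936 - 25378\right) \left(-37167\right) = \left(-20442\right) \left(-37167\right) = 759767814$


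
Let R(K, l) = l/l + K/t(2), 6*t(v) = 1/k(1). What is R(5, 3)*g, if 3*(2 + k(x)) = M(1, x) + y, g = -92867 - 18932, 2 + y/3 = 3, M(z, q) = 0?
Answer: 3242171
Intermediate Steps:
y = 3 (y = -6 + 3*3 = -6 + 9 = 3)
g = -111799
k(x) = -1 (k(x) = -2 + (0 + 3)/3 = -2 + (⅓)*3 = -2 + 1 = -1)
t(v) = -⅙ (t(v) = (⅙)/(-1) = (⅙)*(-1) = -⅙)
R(K, l) = 1 - 6*K (R(K, l) = l/l + K/(-⅙) = 1 + K*(-6) = 1 - 6*K)
R(5, 3)*g = (1 - 6*5)*(-111799) = (1 - 30)*(-111799) = -29*(-111799) = 3242171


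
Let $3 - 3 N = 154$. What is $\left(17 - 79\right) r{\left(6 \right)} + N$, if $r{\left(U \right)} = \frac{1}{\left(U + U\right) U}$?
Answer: $- \frac{1843}{36} \approx -51.194$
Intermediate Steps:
$N = - \frac{151}{3}$ ($N = 1 - \frac{154}{3} = - \frac{151}{3} \approx -50.333$)
$r{\left(U \right)} = \frac{1}{2 U^{2}}$ ($r{\left(U \right)} = \frac{1}{2 U U} = \frac{\frac{1}{2} \frac{1}{U}}{U} = \frac{1}{2 U^{2}}$)
$\left(17 - 79\right) r{\left(6 \right)} + N = \left(17 - 79\right) \frac{1}{2 \cdot 36} - \frac{151}{3} = \left(17 - 79\right) \frac{1}{2} \cdot \frac{1}{36} - \frac{151}{3} = \left(-62\right) \frac{1}{72} - \frac{151}{3} = - \frac{31}{36} - \frac{151}{3} = - \frac{1843}{36}$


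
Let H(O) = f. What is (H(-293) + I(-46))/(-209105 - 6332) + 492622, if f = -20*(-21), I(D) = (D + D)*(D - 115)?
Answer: 106128990582/215437 ≈ 4.9262e+5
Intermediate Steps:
I(D) = 2*D*(-115 + D) (I(D) = (2*D)*(-115 + D) = 2*D*(-115 + D))
f = 420
H(O) = 420
(H(-293) + I(-46))/(-209105 - 6332) + 492622 = (420 + 2*(-46)*(-115 - 46))/(-209105 - 6332) + 492622 = (420 + 2*(-46)*(-161))/(-215437) + 492622 = (420 + 14812)*(-1/215437) + 492622 = 15232*(-1/215437) + 492622 = -15232/215437 + 492622 = 106128990582/215437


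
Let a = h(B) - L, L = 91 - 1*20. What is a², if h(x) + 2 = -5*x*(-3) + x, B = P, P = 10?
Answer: 7569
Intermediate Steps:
B = 10
h(x) = -2 + 16*x (h(x) = -2 + (-5*x*(-3) + x) = -2 + (-(-15)*x + x) = -2 + (15*x + x) = -2 + 16*x)
L = 71 (L = 91 - 20 = 71)
a = 87 (a = (-2 + 16*10) - 1*71 = (-2 + 160) - 71 = 158 - 71 = 87)
a² = 87² = 7569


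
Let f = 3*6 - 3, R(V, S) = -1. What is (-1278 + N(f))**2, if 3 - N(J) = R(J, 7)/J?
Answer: 365727376/225 ≈ 1.6255e+6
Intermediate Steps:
f = 15 (f = 18 - 3 = 15)
N(J) = 3 + 1/J (N(J) = 3 - (-1)/J = 3 + 1/J)
(-1278 + N(f))**2 = (-1278 + (3 + 1/15))**2 = (-1278 + 46/15)**2 = (-19124/15)**2 = 365727376/225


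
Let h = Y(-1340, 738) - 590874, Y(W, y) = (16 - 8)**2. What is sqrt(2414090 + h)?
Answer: 4*sqrt(113955) ≈ 1350.3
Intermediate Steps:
Y(W, y) = 64 (Y(W, y) = 8**2 = 64)
h = -590810 (h = 64 - 590874 = -590810)
sqrt(2414090 + h) = sqrt(2414090 - 590810) = sqrt(1823280) = 4*sqrt(113955)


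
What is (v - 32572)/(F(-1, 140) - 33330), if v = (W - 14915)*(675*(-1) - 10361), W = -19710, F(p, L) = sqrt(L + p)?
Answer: -12735023970240/1110888761 - 382088928*sqrt(139)/1110888761 ≈ -11468.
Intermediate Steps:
v = 382121500 (v = (-19710 - 14915)*(675*(-1) - 10361) = -34625*(-675 - 10361) = -34625*(-11036) = 382121500)
(v - 32572)/(F(-1, 140) - 33330) = (382121500 - 32572)/(sqrt(140 - 1) - 33330) = 382088928/(sqrt(139) - 33330) = 382088928/(-33330 + sqrt(139))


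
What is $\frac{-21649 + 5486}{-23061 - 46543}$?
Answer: $\frac{16163}{69604} \approx 0.23221$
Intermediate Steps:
$\frac{-21649 + 5486}{-23061 - 46543} = - \frac{16163}{-69604} = \left(-16163\right) \left(- \frac{1}{69604}\right) = \frac{16163}{69604}$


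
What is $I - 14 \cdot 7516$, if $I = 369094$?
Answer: $263870$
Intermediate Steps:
$I - 14 \cdot 7516 = 369094 - 14 \cdot 7516 = 369094 - 105224 = 263870$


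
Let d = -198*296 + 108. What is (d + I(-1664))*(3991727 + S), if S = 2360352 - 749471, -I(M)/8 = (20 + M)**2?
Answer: -121466715251904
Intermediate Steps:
d = -58500 (d = -58608 + 108 = -58500)
I(M) = -8*(20 + M)**2
S = 1610881
(d + I(-1664))*(3991727 + S) = (-58500 - 8*(20 - 1664)**2)*(3991727 + 1610881) = (-58500 - 8*(-1644)**2)*5602608 = (-58500 - 8*2702736)*5602608 = (-58500 - 21621888)*5602608 = -21680388*5602608 = -121466715251904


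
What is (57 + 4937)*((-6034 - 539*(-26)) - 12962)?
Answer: -24880108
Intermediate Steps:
(57 + 4937)*((-6034 - 539*(-26)) - 12962) = 4994*((-6034 - 1*(-14014)) - 12962) = 4994*((-6034 + 14014) - 12962) = 4994*(7980 - 12962) = 4994*(-4982) = -24880108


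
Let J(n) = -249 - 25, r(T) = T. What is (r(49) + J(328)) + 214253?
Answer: 214028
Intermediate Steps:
J(n) = -274
(r(49) + J(328)) + 214253 = (49 - 274) + 214253 = -225 + 214253 = 214028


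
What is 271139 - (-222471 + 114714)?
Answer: 378896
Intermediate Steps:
271139 - (-222471 + 114714) = 271139 - 1*(-107757) = 271139 + 107757 = 378896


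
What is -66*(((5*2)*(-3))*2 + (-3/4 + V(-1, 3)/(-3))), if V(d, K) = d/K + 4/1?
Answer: 24541/6 ≈ 4090.2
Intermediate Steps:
V(d, K) = 4 + d/K (V(d, K) = d/K + 4*1 = d/K + 4 = 4 + d/K)
-66*(((5*2)*(-3))*2 + (-3/4 + V(-1, 3)/(-3))) = -66*(((5*2)*(-3))*2 + (-3/4 + (4 - 1/3)/(-3))) = -66*((10*(-3))*2 + (-3*1/4 + (4 - 1*1/3)*(-1/3))) = -66*(-30*2 + (-3/4 + (4 - 1/3)*(-1/3))) = -66*(-60 + (-3/4 + (11/3)*(-1/3))) = -66*(-60 + (-3/4 - 11/9)) = -66*(-60 - 71/36) = -66*(-2231/36) = 24541/6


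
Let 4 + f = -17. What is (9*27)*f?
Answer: -5103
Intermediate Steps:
f = -21 (f = -4 - 17 = -21)
(9*27)*f = (9*27)*(-21) = 243*(-21) = -5103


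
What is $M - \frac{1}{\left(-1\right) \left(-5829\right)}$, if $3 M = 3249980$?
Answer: $\frac{2104903713}{1943} \approx 1.0833 \cdot 10^{6}$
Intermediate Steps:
$M = \frac{3249980}{3}$ ($M = \frac{1}{3} \cdot 3249980 = \frac{3249980}{3} \approx 1.0833 \cdot 10^{6}$)
$M - \frac{1}{\left(-1\right) \left(-5829\right)} = \frac{3249980}{3} - \frac{1}{\left(-1\right) \left(-5829\right)} = \frac{3249980}{3} - \frac{1}{5829} = \frac{2104903713}{1943}$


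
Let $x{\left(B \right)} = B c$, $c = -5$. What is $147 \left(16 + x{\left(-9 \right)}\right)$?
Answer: $8967$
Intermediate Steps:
$x{\left(B \right)} = - 5 B$ ($x{\left(B \right)} = B \left(-5\right) = - 5 B$)
$147 \left(16 + x{\left(-9 \right)}\right) = 147 \left(16 - -45\right) = 147 \left(16 + 45\right) = 147 \cdot 61 = 8967$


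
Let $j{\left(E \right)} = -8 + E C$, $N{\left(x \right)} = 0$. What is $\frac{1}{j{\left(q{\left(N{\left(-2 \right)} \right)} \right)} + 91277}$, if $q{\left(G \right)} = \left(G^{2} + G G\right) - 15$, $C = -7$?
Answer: $\frac{1}{91374} \approx 1.0944 \cdot 10^{-5}$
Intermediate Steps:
$q{\left(G \right)} = -15 + 2 G^{2}$ ($q{\left(G \right)} = \left(G^{2} + G^{2}\right) - 15 = 2 G^{2} - 15 = -15 + 2 G^{2}$)
$j{\left(E \right)} = -8 - 7 E$ ($j{\left(E \right)} = -8 + E \left(-7\right) = -8 - 7 E$)
$\frac{1}{j{\left(q{\left(N{\left(-2 \right)} \right)} \right)} + 91277} = \frac{1}{\left(-8 - 7 \left(-15 + 2 \cdot 0^{2}\right)\right) + 91277} = \frac{1}{\left(-8 - 7 \left(-15 + 2 \cdot 0\right)\right) + 91277} = \frac{1}{\left(-8 - 7 \left(-15 + 0\right)\right) + 91277} = \frac{1}{\left(-8 - -105\right) + 91277} = \frac{1}{\left(-8 + 105\right) + 91277} = \frac{1}{97 + 91277} = \frac{1}{91374}$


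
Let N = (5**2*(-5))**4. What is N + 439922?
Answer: 244580547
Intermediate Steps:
N = 244140625 (N = (25*(-5))**4 = (-125)**4 = 244140625)
N + 439922 = 244140625 + 439922 = 244580547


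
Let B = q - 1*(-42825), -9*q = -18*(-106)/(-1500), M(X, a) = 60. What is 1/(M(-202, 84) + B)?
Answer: 375/16081928 ≈ 2.3318e-5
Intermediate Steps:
q = 53/375 (q = -(-18*(-106))/(9*(-1500)) = -212*(-1)/1500 = -⅑*(-159/125) = 53/375 ≈ 0.14133)
B = 16059428/375 (B = 53/375 - 1*(-42825) = 53/375 + 42825 = 16059428/375 ≈ 42825.)
1/(M(-202, 84) + B) = 1/(60 + 16059428/375) = 1/(16081928/375) = 375/16081928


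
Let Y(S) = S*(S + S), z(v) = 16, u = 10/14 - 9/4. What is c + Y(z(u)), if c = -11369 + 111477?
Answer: 100620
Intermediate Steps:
u = -43/28 (u = 10*(1/14) - 9*¼ = 5/7 - 9/4 = -43/28 ≈ -1.5357)
Y(S) = 2*S² (Y(S) = S*(2*S) = 2*S²)
c = 100108
c + Y(z(u)) = 100108 + 2*16² = 100108 + 2*256 = 100108 + 512 = 100620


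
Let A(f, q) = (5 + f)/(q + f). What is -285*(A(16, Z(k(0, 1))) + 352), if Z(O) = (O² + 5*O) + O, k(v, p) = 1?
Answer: -2313345/23 ≈ -1.0058e+5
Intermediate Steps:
Z(O) = O² + 6*O
A(f, q) = (5 + f)/(f + q)
-285*(A(16, Z(k(0, 1))) + 352) = -285*((5 + 16)/(16 + 1*(6 + 1)) + 352) = -285*(21/(16 + 1*7) + 352) = -285*(21/(16 + 7) + 352) = -285*(21/23 + 352) = -285*8117/23 = -2313345/23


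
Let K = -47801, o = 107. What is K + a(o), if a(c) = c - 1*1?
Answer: -47695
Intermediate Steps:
a(c) = -1 + c (a(c) = c - 1 = -1 + c)
K + a(o) = -47801 + (-1 + 107) = -47801 + 106 = -47695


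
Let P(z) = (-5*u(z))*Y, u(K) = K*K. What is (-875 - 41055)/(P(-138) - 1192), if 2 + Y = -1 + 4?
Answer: 20965/48206 ≈ 0.43490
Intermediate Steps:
Y = 1 (Y = -2 + (-1 + 4) = -2 + 3 = 1)
u(K) = K**2
P(z) = -5*z**2 (P(z) = -5*z**2*1 = -5*z**2)
(-875 - 41055)/(P(-138) - 1192) = (-875 - 41055)/(-5*(-138)**2 - 1192) = -41930/(-5*19044 - 1192) = -41930/(-95220 - 1192) = -41930/(-96412) = -41930*(-1/96412) = 20965/48206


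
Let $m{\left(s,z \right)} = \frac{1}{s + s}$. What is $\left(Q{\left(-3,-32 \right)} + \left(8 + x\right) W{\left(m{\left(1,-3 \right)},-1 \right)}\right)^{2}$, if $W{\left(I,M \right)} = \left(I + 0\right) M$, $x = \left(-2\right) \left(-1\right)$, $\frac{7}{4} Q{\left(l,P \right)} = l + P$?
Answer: $625$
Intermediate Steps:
$Q{\left(l,P \right)} = \frac{4 P}{7} + \frac{4 l}{7}$ ($Q{\left(l,P \right)} = \frac{4 \left(l + P\right)}{7} = \frac{4 \left(P + l\right)}{7} = \frac{4 P}{7} + \frac{4 l}{7}$)
$x = 2$
$m{\left(s,z \right)} = \frac{1}{2 s}$
$W{\left(I,M \right)} = I M$
$\left(Q{\left(-3,-32 \right)} + \left(8 + x\right) W{\left(m{\left(1,-3 \right)},-1 \right)}\right)^{2} = \left(\left(\frac{4}{7} \left(-32\right) + \frac{4}{7} \left(-3\right)\right) + \left(8 + 2\right) \frac{1}{2 \cdot 1} \left(-1\right)\right)^{2} = \left(\left(- \frac{128}{7} - \frac{12}{7}\right) + 10 \cdot \frac{1}{2} \cdot 1 \left(-1\right)\right)^{2} = \left(-20 + 10 \cdot \frac{1}{2} \left(-1\right)\right)^{2} = \left(-20 + 10 \left(- \frac{1}{2}\right)\right)^{2} = \left(-20 - 5\right)^{2} = \left(-25\right)^{2} = 625$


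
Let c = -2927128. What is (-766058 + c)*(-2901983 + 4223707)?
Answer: -4881372572664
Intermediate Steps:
(-766058 + c)*(-2901983 + 4223707) = (-766058 - 2927128)*(-2901983 + 4223707) = -3693186*1321724 = -4881372572664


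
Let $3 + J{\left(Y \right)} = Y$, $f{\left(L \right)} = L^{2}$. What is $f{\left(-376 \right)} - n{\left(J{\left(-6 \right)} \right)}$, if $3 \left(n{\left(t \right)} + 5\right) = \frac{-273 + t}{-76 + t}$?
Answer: $\frac{12017291}{85} \approx 1.4138 \cdot 10^{5}$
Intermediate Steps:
$J{\left(Y \right)} = -3 + Y$
$n{\left(t \right)} = -5 + \frac{-273 + t}{3 \left(-76 + t\right)}$ ($n{\left(t \right)} = -5 + \frac{\left(-273 + t\right) \frac{1}{-76 + t}}{3} = -5 + \frac{\frac{1}{-76 + t} \left(-273 + t\right)}{3} = -5 + \frac{-273 + t}{3 \left(-76 + t\right)}$)
$f{\left(-376 \right)} - n{\left(J{\left(-6 \right)} \right)} = \left(-376\right)^{2} - \frac{867 - 14 \left(-3 - 6\right)}{3 \left(-76 - 9\right)} = 141376 - \frac{867 - -126}{3 \left(-76 - 9\right)} = 141376 - \frac{867 + 126}{3 \left(-85\right)} = 141376 - \frac{1}{3} \left(- \frac{1}{85}\right) 993 = 141376 - - \frac{331}{85} = 141376 + \frac{331}{85} = \frac{12017291}{85}$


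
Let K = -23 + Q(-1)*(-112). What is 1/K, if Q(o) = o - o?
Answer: -1/23 ≈ -0.043478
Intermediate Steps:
Q(o) = 0
K = -23 (K = -23 + 0*(-112) = -23 + 0 = -23)
1/K = 1/(-23) = -1/23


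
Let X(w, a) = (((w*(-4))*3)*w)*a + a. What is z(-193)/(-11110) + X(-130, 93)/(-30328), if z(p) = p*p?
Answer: 104204161549/168472040 ≈ 618.53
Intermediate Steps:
z(p) = p²
X(w, a) = a - 12*a*w² (X(w, a) = ((-4*w*3)*w)*a + a = ((-12*w)*w)*a + a = (-12*w²)*a + a = -12*a*w² + a = a - 12*a*w²)
z(-193)/(-11110) + X(-130, 93)/(-30328) = (-193)²/(-11110) + (93*(1 - 12*(-130)²))/(-30328) = 37249*(-1/11110) + (93*(1 - 12*16900))*(-1/30328) = -37249/11110 + (93*(1 - 202800))*(-1/30328) = -37249/11110 + (93*(-202799))*(-1/30328) = -37249/11110 - 18860307*(-1/30328) = -37249/11110 + 18860307/30328 = 104204161549/168472040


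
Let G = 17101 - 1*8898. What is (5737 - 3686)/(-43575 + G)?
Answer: -2051/35372 ≈ -0.057984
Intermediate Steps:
G = 8203 (G = 17101 - 8898 = 8203)
(5737 - 3686)/(-43575 + G) = (5737 - 3686)/(-43575 + 8203) = 2051/(-35372) = 2051*(-1/35372) = -2051/35372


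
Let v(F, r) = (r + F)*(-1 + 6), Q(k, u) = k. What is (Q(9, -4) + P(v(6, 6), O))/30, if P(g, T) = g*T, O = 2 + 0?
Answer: 43/10 ≈ 4.3000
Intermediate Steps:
v(F, r) = 5*F + 5*r (v(F, r) = (F + r)*5 = 5*F + 5*r)
O = 2
P(g, T) = T*g
(Q(9, -4) + P(v(6, 6), O))/30 = (9 + 2*(5*6 + 5*6))/30 = (9 + 2*(30 + 30))/30 = (9 + 2*60)/30 = (9 + 120)/30 = (1/30)*129 = 43/10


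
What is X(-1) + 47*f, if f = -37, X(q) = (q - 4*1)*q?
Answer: -1734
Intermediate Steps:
X(q) = q*(-4 + q) (X(q) = (q - 4)*q = (-4 + q)*q = q*(-4 + q))
X(-1) + 47*f = -(-4 - 1) + 47*(-37) = -1*(-5) - 1739 = 5 - 1739 = -1734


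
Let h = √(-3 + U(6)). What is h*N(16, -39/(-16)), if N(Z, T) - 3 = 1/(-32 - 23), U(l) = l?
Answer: 164*√3/55 ≈ 5.1647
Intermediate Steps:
N(Z, T) = 164/55 (N(Z, T) = 3 + 1/(-32 - 23) = 3 + 1/(-55) = 3 - 1/55 = 164/55)
h = √3 (h = √(-3 + 6) = √3 ≈ 1.7320)
h*N(16, -39/(-16)) = √3*(164/55) = 164*√3/55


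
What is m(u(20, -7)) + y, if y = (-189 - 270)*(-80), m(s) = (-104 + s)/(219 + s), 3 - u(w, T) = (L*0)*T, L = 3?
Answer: 8151739/222 ≈ 36720.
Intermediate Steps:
u(w, T) = 3 (u(w, T) = 3 - 3*0*T = 3 - 0*T = 3 - 1*0 = 3 + 0 = 3)
m(s) = (-104 + s)/(219 + s)
y = 36720 (y = -459*(-80) = 36720)
m(u(20, -7)) + y = (-104 + 3)/(219 + 3) + 36720 = -101/222 + 36720 = 8151739/222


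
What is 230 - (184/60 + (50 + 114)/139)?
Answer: 470696/2085 ≈ 225.75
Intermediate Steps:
230 - (184/60 + (50 + 114)/139) = 230 - (184*(1/60) + 164*(1/139)) = 230 - (46/15 + 164/139) = 230 - 1*8854/2085 = 230 - 8854/2085 = 470696/2085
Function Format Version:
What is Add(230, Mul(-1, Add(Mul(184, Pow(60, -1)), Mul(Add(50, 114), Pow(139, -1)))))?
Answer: Rational(470696, 2085) ≈ 225.75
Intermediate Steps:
Add(230, Mul(-1, Add(Mul(184, Pow(60, -1)), Mul(Add(50, 114), Pow(139, -1))))) = Add(230, Mul(-1, Add(Mul(184, Rational(1, 60)), Mul(164, Rational(1, 139))))) = Add(230, Mul(-1, Add(Rational(46, 15), Rational(164, 139)))) = Add(230, Mul(-1, Rational(8854, 2085))) = Add(230, Rational(-8854, 2085)) = Rational(470696, 2085)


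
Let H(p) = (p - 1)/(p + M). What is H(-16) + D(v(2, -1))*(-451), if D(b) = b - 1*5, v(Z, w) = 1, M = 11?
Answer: 9037/5 ≈ 1807.4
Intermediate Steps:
D(b) = -5 + b (D(b) = b - 5 = -5 + b)
H(p) = (-1 + p)/(11 + p) (H(p) = (p - 1)/(p + 11) = (-1 + p)/(11 + p))
H(-16) + D(v(2, -1))*(-451) = (-1 - 16)/(11 - 16) + (-5 + 1)*(-451) = -17/(-5) - 4*(-451) = -1/5*(-17) + 1804 = 17/5 + 1804 = 9037/5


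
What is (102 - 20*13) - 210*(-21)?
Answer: 4252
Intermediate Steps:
(102 - 20*13) - 210*(-21) = (102 - 260) + 4410 = -158 + 4410 = 4252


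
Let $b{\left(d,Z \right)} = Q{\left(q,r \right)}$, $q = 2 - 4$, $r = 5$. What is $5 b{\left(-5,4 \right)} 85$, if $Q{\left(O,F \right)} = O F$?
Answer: $-4250$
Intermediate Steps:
$q = -2$ ($q = 2 - 4 = -2$)
$Q{\left(O,F \right)} = F O$
$b{\left(d,Z \right)} = -10$ ($b{\left(d,Z \right)} = 5 \left(-2\right) = -10$)
$5 b{\left(-5,4 \right)} 85 = 5 \left(\left(-10\right) 85\right) = 5 \left(-850\right) = -4250$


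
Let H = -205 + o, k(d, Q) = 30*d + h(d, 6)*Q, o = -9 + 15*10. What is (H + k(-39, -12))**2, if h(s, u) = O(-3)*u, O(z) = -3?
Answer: 1036324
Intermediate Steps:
h(s, u) = -3*u
o = 141 (o = -9 + 150 = 141)
k(d, Q) = -18*Q + 30*d (k(d, Q) = 30*d + (-3*6)*Q = 30*d - 18*Q = -18*Q + 30*d)
H = -64 (H = -205 + 141 = -64)
(H + k(-39, -12))**2 = (-64 + (-18*(-12) + 30*(-39)))**2 = (-64 + (216 - 1170))**2 = (-64 - 954)**2 = (-1018)**2 = 1036324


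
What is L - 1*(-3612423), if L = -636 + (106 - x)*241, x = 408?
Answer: 3539005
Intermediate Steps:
L = -73418 (L = -636 + (106 - 1*408)*241 = -636 + (106 - 408)*241 = -636 - 302*241 = -636 - 72782 = -73418)
L - 1*(-3612423) = -73418 - 1*(-3612423) = -73418 + 3612423 = 3539005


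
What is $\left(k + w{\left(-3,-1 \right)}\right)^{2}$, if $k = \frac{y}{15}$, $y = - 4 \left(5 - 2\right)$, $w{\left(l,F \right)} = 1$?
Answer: $\frac{1}{25} \approx 0.04$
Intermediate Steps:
$y = -12$ ($y = \left(-4\right) 3 = -12$)
$k = - \frac{4}{5}$ ($k = - \frac{12}{15} = \left(-12\right) \frac{1}{15} = - \frac{4}{5} \approx -0.8$)
$\left(k + w{\left(-3,-1 \right)}\right)^{2} = \left(- \frac{4}{5} + 1\right)^{2} = \left(\frac{1}{5}\right)^{2} = \frac{1}{25}$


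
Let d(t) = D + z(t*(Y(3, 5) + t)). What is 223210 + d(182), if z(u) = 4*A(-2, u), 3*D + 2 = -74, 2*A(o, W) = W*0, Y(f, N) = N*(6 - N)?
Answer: 669554/3 ≈ 2.2318e+5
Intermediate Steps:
A(o, W) = 0 (A(o, W) = (W*0)/2 = (½)*0 = 0)
D = -76/3 (D = -⅔ + (⅓)*(-74) = -⅔ - 74/3 = -76/3 ≈ -25.333)
z(u) = 0 (z(u) = 4*0 = 0)
d(t) = -76/3 (d(t) = -76/3 + 0 = -76/3)
223210 + d(182) = 223210 - 76/3 = 669554/3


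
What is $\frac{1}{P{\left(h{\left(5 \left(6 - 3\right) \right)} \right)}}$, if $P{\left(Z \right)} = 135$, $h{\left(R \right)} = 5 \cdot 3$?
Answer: $\frac{1}{135} \approx 0.0074074$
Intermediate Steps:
$h{\left(R \right)} = 15$
$\frac{1}{P{\left(h{\left(5 \left(6 - 3\right) \right)} \right)}} = \frac{1}{135}$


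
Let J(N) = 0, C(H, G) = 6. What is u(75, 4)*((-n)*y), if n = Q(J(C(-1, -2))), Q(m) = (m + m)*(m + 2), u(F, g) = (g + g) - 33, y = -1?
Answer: 0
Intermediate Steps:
u(F, g) = -33 + 2*g (u(F, g) = 2*g - 33 = -33 + 2*g)
Q(m) = 2*m*(2 + m) (Q(m) = (2*m)*(2 + m) = 2*m*(2 + m))
n = 0 (n = 2*0*(2 + 0) = 2*0*2 = 0)
u(75, 4)*((-n)*y) = (-33 + 2*4)*(-1*0*(-1)) = (-33 + 8)*(0*(-1)) = -25*0 = 0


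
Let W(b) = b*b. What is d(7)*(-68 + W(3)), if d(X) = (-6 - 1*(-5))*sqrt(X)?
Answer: 59*sqrt(7) ≈ 156.10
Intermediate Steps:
W(b) = b**2
d(X) = -sqrt(X) (d(X) = (-6 + 5)*sqrt(X) = -sqrt(X))
d(7)*(-68 + W(3)) = (-sqrt(7))*(-68 + 3**2) = (-sqrt(7))*(-68 + 9) = -sqrt(7)*(-59) = 59*sqrt(7)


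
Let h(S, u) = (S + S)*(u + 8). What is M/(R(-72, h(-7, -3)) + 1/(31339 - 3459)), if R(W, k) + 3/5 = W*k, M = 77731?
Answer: 2167140280/140498473 ≈ 15.425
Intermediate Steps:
h(S, u) = 2*S*(8 + u) (h(S, u) = (2*S)*(8 + u) = 2*S*(8 + u))
R(W, k) = -⅗ + W*k
M/(R(-72, h(-7, -3)) + 1/(31339 - 3459)) = 77731/((-⅗ - 144*(-7)*(8 - 3)) + 1/(31339 - 3459)) = 77731/((-⅗ - 144*(-7)*5) + 1/27880) = 77731/((-⅗ - 72*(-70)) + 1/27880) = 77731/((-⅗ + 5040) + 1/27880) = 77731/(25197/5 + 1/27880) = 77731/(140498473/27880) = 77731*(27880/140498473) = 2167140280/140498473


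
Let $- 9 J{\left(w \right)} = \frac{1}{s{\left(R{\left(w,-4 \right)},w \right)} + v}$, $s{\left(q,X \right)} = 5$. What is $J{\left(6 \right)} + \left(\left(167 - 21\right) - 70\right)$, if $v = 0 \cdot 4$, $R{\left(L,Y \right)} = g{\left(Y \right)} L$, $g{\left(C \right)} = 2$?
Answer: $\frac{3419}{45} \approx 75.978$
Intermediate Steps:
$R{\left(L,Y \right)} = 2 L$
$v = 0$
$J{\left(w \right)} = - \frac{1}{45}$ ($J{\left(w \right)} = - \frac{1}{9 \left(5 + 0\right)} = - \frac{1}{9 \cdot 5} = \left(- \frac{1}{9}\right) \frac{1}{5} = - \frac{1}{45}$)
$J{\left(6 \right)} + \left(\left(167 - 21\right) - 70\right) = - \frac{1}{45} + \left(\left(167 - 21\right) - 70\right) = - \frac{1}{45} + \left(146 - 70\right) = - \frac{1}{45} + 76 = \frac{3419}{45}$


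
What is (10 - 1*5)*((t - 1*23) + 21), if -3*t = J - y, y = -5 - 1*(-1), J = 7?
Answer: -85/3 ≈ -28.333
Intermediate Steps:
y = -4 (y = -5 + 1 = -4)
t = -11/3 (t = -(7 - 1*(-4))/3 = -(7 + 4)/3 = -⅓*11 = -11/3 ≈ -3.6667)
(10 - 1*5)*((t - 1*23) + 21) = (10 - 1*5)*((-11/3 - 1*23) + 21) = (10 - 5)*((-11/3 - 23) + 21) = 5*(-80/3 + 21) = 5*(-17/3) = -85/3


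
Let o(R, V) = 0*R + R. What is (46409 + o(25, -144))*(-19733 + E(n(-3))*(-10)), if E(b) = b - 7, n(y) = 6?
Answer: -915817782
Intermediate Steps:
E(b) = -7 + b
o(R, V) = R (o(R, V) = 0 + R = R)
(46409 + o(25, -144))*(-19733 + E(n(-3))*(-10)) = (46409 + 25)*(-19733 + (-7 + 6)*(-10)) = 46434*(-19733 - 1*(-10)) = 46434*(-19733 + 10) = 46434*(-19723) = -915817782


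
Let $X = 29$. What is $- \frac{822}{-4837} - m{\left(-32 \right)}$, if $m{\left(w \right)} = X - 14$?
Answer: $- \frac{71733}{4837} \approx -14.83$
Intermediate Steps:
$m{\left(w \right)} = 15$ ($m{\left(w \right)} = 29 - 14 = 15$)
$- \frac{822}{-4837} - m{\left(-32 \right)} = - \frac{822}{-4837} - 15 = \left(-822\right) \left(- \frac{1}{4837}\right) - 15 = \frac{822}{4837} - 15 = - \frac{71733}{4837}$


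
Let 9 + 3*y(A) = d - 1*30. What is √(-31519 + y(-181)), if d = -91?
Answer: I*√284061/3 ≈ 177.66*I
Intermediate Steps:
y(A) = -130/3 (y(A) = -3 + (-91 - 1*30)/3 = -3 + (-91 - 30)/3 = -3 + (⅓)*(-121) = -3 - 121/3 = -130/3)
√(-31519 + y(-181)) = √(-31519 - 130/3) = √(-94687/3) = I*√284061/3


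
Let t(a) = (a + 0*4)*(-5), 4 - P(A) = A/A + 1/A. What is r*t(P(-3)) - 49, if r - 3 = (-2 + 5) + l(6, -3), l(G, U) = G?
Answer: -249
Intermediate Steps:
P(A) = 3 - 1/A (P(A) = 4 - (A/A + 1/A) = 4 - (1 + 1/A) = 4 + (-1 - 1/A) = 3 - 1/A)
r = 12 (r = 3 + ((-2 + 5) + 6) = 3 + (3 + 6) = 3 + 9 = 12)
t(a) = -5*a (t(a) = (a + 0)*(-5) = a*(-5) = -5*a)
r*t(P(-3)) - 49 = 12*(-5*(3 - 1/(-3))) - 49 = 12*(-5*(3 - 1*(-⅓))) - 49 = 12*(-5*(3 + ⅓)) - 49 = 12*(-5*10/3) - 49 = 12*(-50/3) - 49 = -200 - 49 = -249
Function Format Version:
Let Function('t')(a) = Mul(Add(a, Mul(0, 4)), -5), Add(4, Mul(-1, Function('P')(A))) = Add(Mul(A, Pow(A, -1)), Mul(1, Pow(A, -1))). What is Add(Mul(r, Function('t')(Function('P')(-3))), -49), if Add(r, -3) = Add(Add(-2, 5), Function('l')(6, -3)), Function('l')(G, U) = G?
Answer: -249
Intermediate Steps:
Function('P')(A) = Add(3, Mul(-1, Pow(A, -1))) (Function('P')(A) = Add(4, Mul(-1, Add(Mul(A, Pow(A, -1)), Mul(1, Pow(A, -1))))) = Add(4, Mul(-1, Add(1, Pow(A, -1)))) = Add(4, Add(-1, Mul(-1, Pow(A, -1)))) = Add(3, Mul(-1, Pow(A, -1))))
r = 12 (r = Add(3, Add(Add(-2, 5), 6)) = Add(3, Add(3, 6)) = Add(3, 9) = 12)
Function('t')(a) = Mul(-5, a) (Function('t')(a) = Mul(Add(a, 0), -5) = Mul(a, -5) = Mul(-5, a))
Add(Mul(r, Function('t')(Function('P')(-3))), -49) = Add(Mul(12, Mul(-5, Add(3, Mul(-1, Pow(-3, -1))))), -49) = Add(Mul(12, Mul(-5, Add(3, Mul(-1, Rational(-1, 3))))), -49) = Add(Mul(12, Mul(-5, Add(3, Rational(1, 3)))), -49) = Add(Mul(12, Mul(-5, Rational(10, 3))), -49) = Add(Mul(12, Rational(-50, 3)), -49) = Add(-200, -49) = -249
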